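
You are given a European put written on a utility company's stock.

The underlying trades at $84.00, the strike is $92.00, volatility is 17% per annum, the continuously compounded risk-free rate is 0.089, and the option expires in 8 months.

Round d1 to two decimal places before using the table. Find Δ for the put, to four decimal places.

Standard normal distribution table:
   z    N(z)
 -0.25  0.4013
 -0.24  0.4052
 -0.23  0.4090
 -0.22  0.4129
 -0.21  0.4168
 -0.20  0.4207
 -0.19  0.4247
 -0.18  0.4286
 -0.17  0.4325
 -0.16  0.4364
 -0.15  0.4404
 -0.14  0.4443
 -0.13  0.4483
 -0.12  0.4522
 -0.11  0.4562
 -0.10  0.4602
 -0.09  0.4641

-0.5636

σ√T = 0.17·√0.6667 = 0.1388
d₁ = [ln(84/92) + (0.089 + ½·0.17²)·0.6667] / (σ√T) = (-0.0910 + 0.0690) / 0.1388 = -0.1585 ⇒ -0.16
N(d₁) = N(-0.16) = 0.4364
Δ_put = N(d₁) − 1 = 0.4364 − 1 = -0.5636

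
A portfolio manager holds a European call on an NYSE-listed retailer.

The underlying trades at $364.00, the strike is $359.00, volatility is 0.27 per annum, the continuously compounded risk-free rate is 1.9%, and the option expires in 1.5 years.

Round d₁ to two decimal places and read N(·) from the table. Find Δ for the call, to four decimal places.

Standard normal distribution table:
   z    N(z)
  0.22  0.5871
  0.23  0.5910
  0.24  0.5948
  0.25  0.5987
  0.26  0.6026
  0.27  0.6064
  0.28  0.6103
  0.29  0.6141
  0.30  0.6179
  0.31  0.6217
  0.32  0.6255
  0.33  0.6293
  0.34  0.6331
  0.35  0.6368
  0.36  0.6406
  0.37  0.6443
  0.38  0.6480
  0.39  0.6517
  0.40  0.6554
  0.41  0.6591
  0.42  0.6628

0.6141

T = 1.5;  σ√T = 0.3307
d₁ = [ln(364/359) + (0.019 + 0.27²/2)·1.5] / 0.3307 = [0.0138 + 0.0832] / 0.3307 = 0.2934 which rounds to 0.29
N(d₁) = N(0.29) = 0.6141
Δ_call = N(d₁) = 0.6141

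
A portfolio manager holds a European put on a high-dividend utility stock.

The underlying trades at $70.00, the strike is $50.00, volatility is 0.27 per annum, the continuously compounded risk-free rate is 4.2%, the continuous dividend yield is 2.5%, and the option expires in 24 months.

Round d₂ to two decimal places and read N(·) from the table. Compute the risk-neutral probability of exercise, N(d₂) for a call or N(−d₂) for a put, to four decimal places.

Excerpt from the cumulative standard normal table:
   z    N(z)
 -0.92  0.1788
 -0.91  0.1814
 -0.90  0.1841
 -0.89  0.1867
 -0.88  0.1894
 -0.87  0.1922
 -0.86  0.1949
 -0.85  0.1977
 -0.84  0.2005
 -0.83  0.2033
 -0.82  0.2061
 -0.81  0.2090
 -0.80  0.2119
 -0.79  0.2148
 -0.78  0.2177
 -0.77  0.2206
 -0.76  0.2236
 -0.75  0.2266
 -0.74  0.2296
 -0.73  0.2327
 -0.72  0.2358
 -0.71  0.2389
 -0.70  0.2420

σ√T = 0.27·√2 = 0.3818
d₁ = [ln(70/50) + (0.042 − 0.025 + 0.27²/2)·2] / 0.3818 = [0.3365 + 0.1069] / 0.3818 = 1.1612 which rounds to 1.16
d₂ = d₁ − σ√T = 1.1612 − 0.3818 = 0.7793 which rounds to 0.78
Risk-neutral Pr[S_T < K] = N(−d₂) = N(-0.78) = 0.2177

0.2177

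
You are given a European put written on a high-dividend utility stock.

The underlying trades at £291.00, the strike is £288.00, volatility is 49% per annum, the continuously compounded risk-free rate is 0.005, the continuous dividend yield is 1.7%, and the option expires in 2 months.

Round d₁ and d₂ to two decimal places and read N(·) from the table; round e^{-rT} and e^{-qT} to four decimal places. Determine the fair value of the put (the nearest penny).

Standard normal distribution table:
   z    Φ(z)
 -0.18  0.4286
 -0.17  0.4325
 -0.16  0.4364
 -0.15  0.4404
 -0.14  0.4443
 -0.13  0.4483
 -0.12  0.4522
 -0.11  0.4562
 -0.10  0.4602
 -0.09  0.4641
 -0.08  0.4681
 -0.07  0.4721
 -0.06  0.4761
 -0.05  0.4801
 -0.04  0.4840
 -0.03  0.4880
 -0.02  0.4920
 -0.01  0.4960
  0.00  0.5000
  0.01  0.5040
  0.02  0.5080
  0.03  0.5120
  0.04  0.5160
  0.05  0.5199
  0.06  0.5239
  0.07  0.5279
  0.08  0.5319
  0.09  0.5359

£21.83

σ√T = 0.49·√0.1667 = 0.2000
d₁ = [ln(291/288) + (0.005 − 0.017 + 0.49²/2)·0.1667] / 0.2000 = [0.0104 + 0.0180] / 0.2000 = 0.1418 ≈ 0.14
d₂ = d₁ − σ√T = 0.1418 − 0.2000 = -0.0582 ≈ -0.06
e^(−qT) = e^(−0.017·0.1667) = 0.9972;  e^(−rT) = e^(−0.005·0.1667) = 0.9992
N(−d₂) = N(0.06) = 0.5239;  N(−d₁) = N(-0.14) = 0.4443
P = 288·0.9992·0.5239 − 291·0.9972·0.4443 = 150.7625 − 128.9293 = 21.8332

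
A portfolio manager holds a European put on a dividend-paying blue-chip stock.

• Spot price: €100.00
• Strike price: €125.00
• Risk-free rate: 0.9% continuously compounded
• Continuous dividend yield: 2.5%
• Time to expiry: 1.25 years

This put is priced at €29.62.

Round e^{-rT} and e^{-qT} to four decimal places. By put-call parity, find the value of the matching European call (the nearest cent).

exp(−qT) = exp(−0.025·1.25) = 0.9692;  exp(−rT) = exp(−0.009·1.25) = 0.9888
Put-call parity: C − P = S·e^(−qT) − K·e^(−rT) = 100·0.9692 − 125·0.9888 = 96.9200 − 123.6000 = -26.6800
C = P + (C − P) = 29.62 + (-26.6800) = 2.9400

€2.94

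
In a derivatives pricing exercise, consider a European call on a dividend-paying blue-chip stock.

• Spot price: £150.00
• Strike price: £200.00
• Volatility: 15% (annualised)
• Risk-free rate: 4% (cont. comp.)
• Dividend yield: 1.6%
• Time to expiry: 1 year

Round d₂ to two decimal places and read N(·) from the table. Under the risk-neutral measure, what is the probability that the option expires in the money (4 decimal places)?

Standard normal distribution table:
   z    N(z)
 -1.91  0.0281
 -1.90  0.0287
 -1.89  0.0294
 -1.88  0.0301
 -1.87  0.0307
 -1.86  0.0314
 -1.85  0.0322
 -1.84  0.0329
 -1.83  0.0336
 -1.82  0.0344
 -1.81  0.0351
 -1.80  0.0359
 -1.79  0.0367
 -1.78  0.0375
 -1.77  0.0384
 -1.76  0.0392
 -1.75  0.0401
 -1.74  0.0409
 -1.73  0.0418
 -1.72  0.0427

T = 1;  σ√T = 0.1500
d₁ = [ln(150/200) + (0.04 − 0.016 + ½·0.15²)·1] / (σ√T) = (-0.2877 + 0.0353) / 0.1500 = -1.6829 ≈ -1.68
d₂ = -1.6829 − 0.1500 = -1.8329 ≈ -1.83
Pr(exercise) under Q = N(d₂) = 0.0336

0.0336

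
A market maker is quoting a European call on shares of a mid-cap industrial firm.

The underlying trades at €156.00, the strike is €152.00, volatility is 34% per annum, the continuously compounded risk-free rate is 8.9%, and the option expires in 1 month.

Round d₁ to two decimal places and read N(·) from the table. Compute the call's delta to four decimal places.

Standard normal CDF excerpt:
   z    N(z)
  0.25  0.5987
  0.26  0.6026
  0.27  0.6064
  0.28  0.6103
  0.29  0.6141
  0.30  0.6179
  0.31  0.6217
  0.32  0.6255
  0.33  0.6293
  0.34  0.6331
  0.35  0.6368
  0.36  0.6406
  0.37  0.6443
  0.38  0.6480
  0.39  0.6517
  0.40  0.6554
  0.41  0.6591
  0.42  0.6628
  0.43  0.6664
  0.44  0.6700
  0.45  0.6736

0.6517

T = 0.08333;  σ√T = 0.0981
d₁ = [ln(156/152) + (0.089 + 0.34²/2)·0.08333] / 0.0981 = [0.0260 + 0.0122] / 0.0981 = 0.3893 which rounds to 0.39
N(d₁) = N(0.39) = 0.6517
Δ_call = N(d₁) = 0.6517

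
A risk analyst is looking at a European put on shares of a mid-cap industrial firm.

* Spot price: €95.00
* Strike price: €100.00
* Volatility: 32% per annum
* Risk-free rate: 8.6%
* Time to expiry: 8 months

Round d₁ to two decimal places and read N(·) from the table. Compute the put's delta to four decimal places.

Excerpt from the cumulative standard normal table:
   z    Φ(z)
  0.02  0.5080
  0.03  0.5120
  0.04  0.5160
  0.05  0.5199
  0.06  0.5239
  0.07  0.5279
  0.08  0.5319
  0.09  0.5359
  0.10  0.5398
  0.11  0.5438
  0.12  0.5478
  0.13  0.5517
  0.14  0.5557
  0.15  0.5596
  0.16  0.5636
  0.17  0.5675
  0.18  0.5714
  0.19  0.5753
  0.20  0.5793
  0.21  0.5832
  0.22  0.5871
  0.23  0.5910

-0.4404

σ√T = 0.32·√0.6667 = 0.2613
d₁ = [ln(95/100) + (0.086 + ½·0.32²)·0.6667] / (σ√T) = (-0.0513 + 0.0915) / 0.2613 = 0.1538 which rounds to 0.15
N(d₁) = N(0.15) = 0.5596
Δ_put = N(d₁) − 1 = 0.5596 − 1 = -0.4404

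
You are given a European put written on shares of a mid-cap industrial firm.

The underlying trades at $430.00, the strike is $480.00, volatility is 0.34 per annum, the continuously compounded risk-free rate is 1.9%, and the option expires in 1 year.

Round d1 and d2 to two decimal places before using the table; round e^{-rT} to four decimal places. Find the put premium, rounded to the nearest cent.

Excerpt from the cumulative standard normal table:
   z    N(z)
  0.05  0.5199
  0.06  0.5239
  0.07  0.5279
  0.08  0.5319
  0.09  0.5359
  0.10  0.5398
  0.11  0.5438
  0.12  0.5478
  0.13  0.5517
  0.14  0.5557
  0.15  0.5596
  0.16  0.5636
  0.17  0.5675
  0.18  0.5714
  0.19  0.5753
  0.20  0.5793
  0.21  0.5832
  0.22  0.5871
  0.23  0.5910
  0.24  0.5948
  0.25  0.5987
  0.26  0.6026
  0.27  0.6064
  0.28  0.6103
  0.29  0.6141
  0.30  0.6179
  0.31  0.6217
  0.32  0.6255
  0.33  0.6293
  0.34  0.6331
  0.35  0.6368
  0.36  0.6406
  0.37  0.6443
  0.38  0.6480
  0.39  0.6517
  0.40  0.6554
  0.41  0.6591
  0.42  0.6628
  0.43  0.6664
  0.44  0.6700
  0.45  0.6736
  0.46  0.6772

$83.44

T = 1;  σ√T = 0.3400
d₁ = [ln(430/480) + (0.019 + 0.34²/2)·1] / 0.3400 = [-0.1100 + 0.0768] / 0.3400 = -0.0976 which rounds to -0.10
d₂ = d₁ − σ√T = -0.0976 − 0.3400 = -0.4376 which rounds to -0.44
exp(−rT) = exp(−0.019·1) = 0.9812
P = 480·0.9812·N(0.44) − 430·N(0.10) = 480·0.9812·0.6700 − 430·0.5398 = 315.5539 − 232.1140 = 83.4399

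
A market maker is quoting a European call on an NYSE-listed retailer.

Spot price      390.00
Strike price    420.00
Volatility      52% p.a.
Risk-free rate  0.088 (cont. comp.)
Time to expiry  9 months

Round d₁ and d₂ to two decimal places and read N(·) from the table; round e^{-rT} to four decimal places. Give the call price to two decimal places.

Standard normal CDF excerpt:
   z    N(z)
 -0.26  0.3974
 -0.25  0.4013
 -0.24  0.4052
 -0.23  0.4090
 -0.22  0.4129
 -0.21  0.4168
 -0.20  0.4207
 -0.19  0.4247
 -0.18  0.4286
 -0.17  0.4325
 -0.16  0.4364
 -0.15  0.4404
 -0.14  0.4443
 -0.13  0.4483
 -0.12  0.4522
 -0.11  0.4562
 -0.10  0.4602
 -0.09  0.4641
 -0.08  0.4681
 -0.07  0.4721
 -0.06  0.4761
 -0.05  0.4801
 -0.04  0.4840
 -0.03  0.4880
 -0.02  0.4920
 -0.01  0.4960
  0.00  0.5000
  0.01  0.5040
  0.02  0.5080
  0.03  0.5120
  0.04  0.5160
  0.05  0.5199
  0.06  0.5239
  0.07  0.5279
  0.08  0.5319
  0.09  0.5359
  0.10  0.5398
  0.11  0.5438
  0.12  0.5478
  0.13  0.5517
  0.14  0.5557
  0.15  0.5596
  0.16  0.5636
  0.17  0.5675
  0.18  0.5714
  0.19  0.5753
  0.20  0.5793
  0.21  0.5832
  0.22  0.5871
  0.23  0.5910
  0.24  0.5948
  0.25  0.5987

68.14

σ√T = 0.52 × 0.8660 = 0.4503
d₁ = [ln(390/420) + (0.088 + 0.52²/2)·0.75] / 0.4503 = [-0.0741 + 0.1674] / 0.4503 = 0.2072 ≈ 0.21
d₂ = d₁ − σ√T = 0.2072 − 0.4503 = -0.2432 ≈ -0.24
exp(−rT) = exp(−0.088·0.75) = 0.9361
N(d₁) = N(0.21) = 0.5832;  N(d₂) = N(-0.24) = 0.4052
C = 390·0.5832 − 420·0.9361·0.4052 = 227.4480 − 159.3092 = 68.1388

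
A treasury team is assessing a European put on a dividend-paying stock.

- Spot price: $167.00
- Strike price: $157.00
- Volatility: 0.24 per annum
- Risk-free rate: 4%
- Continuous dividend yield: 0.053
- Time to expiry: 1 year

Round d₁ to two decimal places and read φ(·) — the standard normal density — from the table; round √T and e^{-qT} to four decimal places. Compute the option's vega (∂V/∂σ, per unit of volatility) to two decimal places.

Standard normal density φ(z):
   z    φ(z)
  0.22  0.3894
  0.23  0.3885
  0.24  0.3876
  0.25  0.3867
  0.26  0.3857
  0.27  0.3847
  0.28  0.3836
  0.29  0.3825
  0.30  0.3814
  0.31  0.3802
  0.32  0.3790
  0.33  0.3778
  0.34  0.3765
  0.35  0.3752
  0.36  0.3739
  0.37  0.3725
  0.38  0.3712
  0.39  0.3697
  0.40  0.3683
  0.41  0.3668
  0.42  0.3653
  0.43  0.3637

σ√T = 0.24·√1 = 0.2400
ln(S/K) + (r − q + σ²/2)T = ln(167/157) + (0.04 − 0.053 + 0.24²/2)·1 = 0.0617 + 0.0158 = 0.0775
d₁ = 0.0775 / 0.2400 = 0.3231 which rounds to 0.32
√T = √1 = 1.0000
φ(d₁) = φ(0.32) = 0.3790
e^(−qT) = e^(−0.053·1) = 0.9484
vega = S·e^(−qT)·φ(d₁)·√T = 167·0.9484·0.3790·1.0000 = 60.0271

60.03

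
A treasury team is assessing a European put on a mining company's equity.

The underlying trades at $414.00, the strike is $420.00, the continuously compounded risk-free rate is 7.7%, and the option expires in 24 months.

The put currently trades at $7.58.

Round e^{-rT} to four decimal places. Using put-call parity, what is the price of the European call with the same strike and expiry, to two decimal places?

e^(−rT) = e^(−0.077·2) = 0.8573
Put-call parity: C − P = S − K·e^(−rT) = 414 − 420·0.8573 = 414 − 360.0660 = 53.9340
C = P + (C − P) = 7.58 + (53.9340) = 61.5140

$61.51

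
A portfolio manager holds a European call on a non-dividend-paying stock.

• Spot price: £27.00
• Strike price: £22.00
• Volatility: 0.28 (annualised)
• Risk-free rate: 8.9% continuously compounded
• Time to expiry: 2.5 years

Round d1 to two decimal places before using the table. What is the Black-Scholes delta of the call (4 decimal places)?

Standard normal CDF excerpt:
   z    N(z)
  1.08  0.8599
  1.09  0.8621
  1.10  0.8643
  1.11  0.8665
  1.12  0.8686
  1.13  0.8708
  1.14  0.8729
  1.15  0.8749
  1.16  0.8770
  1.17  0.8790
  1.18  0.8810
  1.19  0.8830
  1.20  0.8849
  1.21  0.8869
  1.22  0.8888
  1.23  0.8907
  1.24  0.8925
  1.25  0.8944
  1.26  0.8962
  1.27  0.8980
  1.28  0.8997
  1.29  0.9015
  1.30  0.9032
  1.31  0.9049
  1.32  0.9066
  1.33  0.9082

σ√T = 0.28 × 1.5811 = 0.4427
d₁ = [ln(27/22) + (0.089 + ½·0.28²)·2.5] / (σ√T) = (0.2048 + 0.3205) / 0.4427 = 1.1865 → 1.19
N(d₁) = N(1.19) = 0.8830
Δ_call = N(d₁) = 0.8830

0.8830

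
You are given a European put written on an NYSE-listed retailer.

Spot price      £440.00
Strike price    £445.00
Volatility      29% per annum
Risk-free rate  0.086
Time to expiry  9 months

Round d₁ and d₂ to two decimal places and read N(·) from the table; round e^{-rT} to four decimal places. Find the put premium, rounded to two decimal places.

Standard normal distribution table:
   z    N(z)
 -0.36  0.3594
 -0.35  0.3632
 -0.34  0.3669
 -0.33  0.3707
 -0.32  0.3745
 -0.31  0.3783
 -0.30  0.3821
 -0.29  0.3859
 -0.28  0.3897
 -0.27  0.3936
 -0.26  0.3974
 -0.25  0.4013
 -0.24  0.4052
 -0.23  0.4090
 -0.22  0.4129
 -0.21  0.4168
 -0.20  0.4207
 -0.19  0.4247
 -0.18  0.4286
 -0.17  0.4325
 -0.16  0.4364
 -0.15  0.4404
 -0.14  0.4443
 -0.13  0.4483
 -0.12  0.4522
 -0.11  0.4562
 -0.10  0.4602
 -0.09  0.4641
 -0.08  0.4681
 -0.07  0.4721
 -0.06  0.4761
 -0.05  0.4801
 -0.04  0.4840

£32.18

σ√T = 0.29·√0.75 = 0.2511
d₁ = [ln(440/445) + (0.086 + 0.29²/2)·0.75] / 0.2511 = [-0.0113 + 0.0960] / 0.2511 = 0.3374 which rounds to 0.34
d₂ = d₁ − σ√T = 0.3374 − 0.2511 = 0.0863 which rounds to 0.09
exp(−rT) = exp(−0.086·0.75) = 0.9375
N(−d₂) = N(-0.09) = 0.4641;  N(−d₁) = N(-0.34) = 0.3669
P = 445·0.9375·0.4641 − 440·0.3669 = 193.6167 − 161.4360 = 32.1807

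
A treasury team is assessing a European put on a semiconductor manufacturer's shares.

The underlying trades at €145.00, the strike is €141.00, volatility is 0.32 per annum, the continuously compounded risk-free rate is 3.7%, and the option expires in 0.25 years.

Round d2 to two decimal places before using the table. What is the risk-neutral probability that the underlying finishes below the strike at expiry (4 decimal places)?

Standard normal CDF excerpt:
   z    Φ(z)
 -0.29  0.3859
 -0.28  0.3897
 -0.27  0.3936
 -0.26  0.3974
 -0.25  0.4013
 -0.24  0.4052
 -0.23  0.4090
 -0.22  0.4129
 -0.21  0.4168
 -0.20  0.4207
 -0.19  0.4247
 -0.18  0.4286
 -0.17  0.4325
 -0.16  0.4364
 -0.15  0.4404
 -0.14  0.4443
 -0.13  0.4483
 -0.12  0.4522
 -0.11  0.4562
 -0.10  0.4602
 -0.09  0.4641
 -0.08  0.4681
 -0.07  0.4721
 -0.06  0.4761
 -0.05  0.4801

0.4404

T = 0.25;  σ√T = 0.1600
d₁ = [ln(145/141) + (0.037 + ½·0.32²)·0.25] / (σ√T) = (0.0280 + 0.0221) / 0.1600 = 0.3126 ⇒ 0.31
d₂ = 0.3126 − 0.1600 = 0.1526 ⇒ 0.15
Risk-neutral Pr[S_T < K] = N(−d₂) = N(-0.15) = 0.4404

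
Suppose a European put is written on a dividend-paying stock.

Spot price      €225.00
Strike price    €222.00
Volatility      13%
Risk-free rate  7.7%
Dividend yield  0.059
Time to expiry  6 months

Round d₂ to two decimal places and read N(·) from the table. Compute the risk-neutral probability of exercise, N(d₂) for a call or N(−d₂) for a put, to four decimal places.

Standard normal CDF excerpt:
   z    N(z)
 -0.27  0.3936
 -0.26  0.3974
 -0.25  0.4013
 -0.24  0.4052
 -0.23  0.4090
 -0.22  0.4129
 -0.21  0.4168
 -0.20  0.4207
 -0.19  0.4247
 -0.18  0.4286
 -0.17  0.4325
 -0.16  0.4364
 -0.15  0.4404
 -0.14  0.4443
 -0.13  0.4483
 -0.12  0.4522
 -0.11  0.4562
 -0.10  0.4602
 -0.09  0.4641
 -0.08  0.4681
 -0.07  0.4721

0.4207

σ√T = 0.13 × 0.7071 = 0.0919
d₁ = [ln(225/222) + (0.077 − 0.059 + 0.13²/2)·0.5] / 0.0919 = [0.0134 + 0.0132] / 0.0919 = 0.2899 ≈ 0.29
d₂ = d₁ − σ√T = 0.2899 − 0.0919 = 0.1980 ≈ 0.20
Pr(exercise) under Q = N(−d₂) = N(-0.20) = 0.4207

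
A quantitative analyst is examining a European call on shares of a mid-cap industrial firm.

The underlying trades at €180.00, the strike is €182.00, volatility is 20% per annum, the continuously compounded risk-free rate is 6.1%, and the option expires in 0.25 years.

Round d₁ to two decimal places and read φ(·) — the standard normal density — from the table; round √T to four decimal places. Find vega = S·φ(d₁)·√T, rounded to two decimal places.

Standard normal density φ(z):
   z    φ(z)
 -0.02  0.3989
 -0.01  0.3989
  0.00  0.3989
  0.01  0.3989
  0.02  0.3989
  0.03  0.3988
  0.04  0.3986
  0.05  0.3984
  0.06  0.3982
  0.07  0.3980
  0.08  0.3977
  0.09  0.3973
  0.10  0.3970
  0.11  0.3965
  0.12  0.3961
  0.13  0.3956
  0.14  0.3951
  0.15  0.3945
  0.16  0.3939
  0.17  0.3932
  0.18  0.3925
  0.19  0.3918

35.76

T = 0.25;  σ√T = 0.1000
d₁ = [ln(180/182) + (0.061 + ½·0.2²)·0.25] / (σ√T) = (-0.0110 + 0.0203) / 0.1000 = 0.0920 which rounds to 0.09
√T = √0.25 = 0.5000
φ(d₁) = φ(0.09) = 0.3973
vega = S·φ(d₁)·√T = 180·0.3973·0.5000 = 35.7570
(Call and put vega coincide under Black-Scholes.)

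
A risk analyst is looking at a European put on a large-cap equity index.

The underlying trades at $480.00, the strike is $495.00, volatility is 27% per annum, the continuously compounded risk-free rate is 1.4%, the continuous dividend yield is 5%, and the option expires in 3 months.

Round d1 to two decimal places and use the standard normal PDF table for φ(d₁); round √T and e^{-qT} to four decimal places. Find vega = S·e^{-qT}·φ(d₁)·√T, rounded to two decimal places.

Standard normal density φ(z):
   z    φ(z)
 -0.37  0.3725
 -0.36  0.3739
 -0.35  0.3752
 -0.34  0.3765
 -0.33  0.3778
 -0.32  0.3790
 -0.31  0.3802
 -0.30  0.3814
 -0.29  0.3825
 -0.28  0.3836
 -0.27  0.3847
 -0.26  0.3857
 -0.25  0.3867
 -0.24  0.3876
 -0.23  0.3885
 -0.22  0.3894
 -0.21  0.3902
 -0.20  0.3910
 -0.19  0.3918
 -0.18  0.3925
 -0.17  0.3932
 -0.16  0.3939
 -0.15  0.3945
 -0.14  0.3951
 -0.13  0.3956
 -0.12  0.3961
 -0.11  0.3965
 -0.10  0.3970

σ√T = 0.27 × 0.5000 = 0.1350
d₁ = [ln(480/495) + (0.014 − 0.05 + 0.27²/2)·0.25] / 0.1350 = [-0.0308 + 0.0001] / 0.1350 = -0.2271 ≈ -0.23
√T = √0.25 = 0.5000
φ(d₁) = φ(-0.23) = 0.3885
exp(−qT) = exp(−0.05·0.25) = 0.9876
vega = S·exp(−qT)·φ(d₁)·√T = 480·0.9876·0.3885·0.5000 = 92.0838
(Vega is the same for a European call and put with the same parameters.)

92.08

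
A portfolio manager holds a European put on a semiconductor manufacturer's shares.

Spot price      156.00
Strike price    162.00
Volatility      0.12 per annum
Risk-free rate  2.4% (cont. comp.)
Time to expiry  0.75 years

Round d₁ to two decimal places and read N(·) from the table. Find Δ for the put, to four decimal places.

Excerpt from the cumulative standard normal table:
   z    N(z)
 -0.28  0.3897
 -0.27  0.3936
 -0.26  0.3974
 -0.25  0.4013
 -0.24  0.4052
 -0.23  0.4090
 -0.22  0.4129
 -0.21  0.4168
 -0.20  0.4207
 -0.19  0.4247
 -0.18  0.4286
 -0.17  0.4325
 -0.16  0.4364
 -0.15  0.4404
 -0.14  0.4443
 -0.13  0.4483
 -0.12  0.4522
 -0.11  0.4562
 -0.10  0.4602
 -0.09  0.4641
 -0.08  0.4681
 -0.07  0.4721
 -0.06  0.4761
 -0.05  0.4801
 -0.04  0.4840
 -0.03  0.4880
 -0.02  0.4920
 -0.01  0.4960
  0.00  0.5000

σ√T = 0.12 × 0.8660 = 0.1039
d₁ = [ln(156/162) + (0.024 + ½·0.12²)·0.75] / (σ√T) = (-0.0377 + 0.0234) / 0.1039 = -0.1380 ⇒ -0.14
N(d₁) = N(-0.14) = 0.4443
Δ_put = N(d₁) − 1 = 0.4443 − 1 = -0.5557

-0.5557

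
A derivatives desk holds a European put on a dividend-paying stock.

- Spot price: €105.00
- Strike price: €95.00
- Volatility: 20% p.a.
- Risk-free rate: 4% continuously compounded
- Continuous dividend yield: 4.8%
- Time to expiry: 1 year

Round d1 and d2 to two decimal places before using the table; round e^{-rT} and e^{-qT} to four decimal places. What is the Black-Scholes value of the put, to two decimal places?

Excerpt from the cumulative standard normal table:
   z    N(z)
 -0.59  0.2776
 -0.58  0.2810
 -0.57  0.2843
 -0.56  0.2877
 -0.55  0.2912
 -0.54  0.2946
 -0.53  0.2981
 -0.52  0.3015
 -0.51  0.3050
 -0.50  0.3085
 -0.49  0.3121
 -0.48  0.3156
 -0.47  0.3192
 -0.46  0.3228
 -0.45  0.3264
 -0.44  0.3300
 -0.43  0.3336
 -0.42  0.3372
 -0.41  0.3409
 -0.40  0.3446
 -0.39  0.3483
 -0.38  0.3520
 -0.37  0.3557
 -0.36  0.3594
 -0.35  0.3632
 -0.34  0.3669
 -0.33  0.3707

T = 1;  σ√T = 0.2000
d₁ = [ln(105/95) + (0.04 − 0.048 + 0.2²/2)·1] / 0.2000 = [0.1001 + 0.0120] / 0.2000 = 0.5604 ⇒ 0.56
d₂ = d₁ − σ√T = 0.5604 − 0.2000 = 0.3604 ⇒ 0.36
exp(−qT) = exp(−0.048·1) = 0.9531;  exp(−rT) = exp(−0.04·1) = 0.9608
N(−d₂) = N(-0.36) = 0.3594;  N(−d₁) = N(-0.56) = 0.2877
P = 95·0.9608·0.3594 − 105·0.9531·0.2877 = 32.8046 − 28.7917 = 4.0129

€4.01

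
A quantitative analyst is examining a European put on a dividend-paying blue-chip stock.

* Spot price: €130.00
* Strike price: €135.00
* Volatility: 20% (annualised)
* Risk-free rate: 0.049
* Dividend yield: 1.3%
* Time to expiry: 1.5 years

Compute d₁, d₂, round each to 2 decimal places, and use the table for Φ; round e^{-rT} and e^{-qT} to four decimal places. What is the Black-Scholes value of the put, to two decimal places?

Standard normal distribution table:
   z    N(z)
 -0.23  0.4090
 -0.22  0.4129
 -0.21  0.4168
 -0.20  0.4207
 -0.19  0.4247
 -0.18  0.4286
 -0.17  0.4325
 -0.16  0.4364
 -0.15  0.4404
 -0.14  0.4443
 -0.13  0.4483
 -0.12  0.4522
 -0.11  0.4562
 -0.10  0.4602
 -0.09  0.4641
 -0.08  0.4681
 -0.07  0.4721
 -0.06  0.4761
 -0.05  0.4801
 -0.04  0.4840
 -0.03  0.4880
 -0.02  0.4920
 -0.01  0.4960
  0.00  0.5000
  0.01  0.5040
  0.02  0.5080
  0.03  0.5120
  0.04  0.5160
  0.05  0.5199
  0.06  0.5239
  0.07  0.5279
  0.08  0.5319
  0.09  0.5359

€11.57

σ√T = 0.2·√1.5 = 0.2449
d₁ = [ln(130/135) + (0.049 − 0.013 + ½·0.2²)·1.5] / (σ√T) = (-0.0377 + 0.0840) / 0.2449 = 0.1889 ⇒ 0.19
d₂ = 0.1889 − 0.2449 = -0.0561 ⇒ -0.06
exp(−qT) = exp(−0.013·1.5) = 0.9807;  exp(−rT) = exp(−0.049·1.5) = 0.9291
N(−d₂) = N(0.06) = 0.5239;  N(−d₁) = N(-0.19) = 0.4247
P = 135·0.9291·0.5239 − 130·0.9807·0.4247 = 65.7120 − 54.1454 = 11.5666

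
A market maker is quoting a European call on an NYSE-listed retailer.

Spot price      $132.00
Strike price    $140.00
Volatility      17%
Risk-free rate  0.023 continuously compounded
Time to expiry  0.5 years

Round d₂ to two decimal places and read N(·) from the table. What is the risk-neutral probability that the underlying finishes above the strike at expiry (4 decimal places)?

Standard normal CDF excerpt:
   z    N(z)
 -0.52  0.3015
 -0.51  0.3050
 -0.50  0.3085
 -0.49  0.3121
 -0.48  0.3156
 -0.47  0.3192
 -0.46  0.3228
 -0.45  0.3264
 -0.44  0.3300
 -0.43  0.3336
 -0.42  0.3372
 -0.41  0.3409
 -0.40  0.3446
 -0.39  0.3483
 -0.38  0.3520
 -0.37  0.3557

σ√T = 0.17·√0.5 = 0.1202
d₁ = [ln(132/140) + (0.023 + 0.17²/2)·0.5] / 0.1202 = [-0.0588 + 0.0187] / 0.1202 = -0.3337 ⇒ -0.33
d₂ = d₁ − σ√T = -0.3337 − 0.1202 = -0.4539 ⇒ -0.45
Risk-neutral Pr[S_T > K] = N(d₂) = N(-0.45) = 0.3264

0.3264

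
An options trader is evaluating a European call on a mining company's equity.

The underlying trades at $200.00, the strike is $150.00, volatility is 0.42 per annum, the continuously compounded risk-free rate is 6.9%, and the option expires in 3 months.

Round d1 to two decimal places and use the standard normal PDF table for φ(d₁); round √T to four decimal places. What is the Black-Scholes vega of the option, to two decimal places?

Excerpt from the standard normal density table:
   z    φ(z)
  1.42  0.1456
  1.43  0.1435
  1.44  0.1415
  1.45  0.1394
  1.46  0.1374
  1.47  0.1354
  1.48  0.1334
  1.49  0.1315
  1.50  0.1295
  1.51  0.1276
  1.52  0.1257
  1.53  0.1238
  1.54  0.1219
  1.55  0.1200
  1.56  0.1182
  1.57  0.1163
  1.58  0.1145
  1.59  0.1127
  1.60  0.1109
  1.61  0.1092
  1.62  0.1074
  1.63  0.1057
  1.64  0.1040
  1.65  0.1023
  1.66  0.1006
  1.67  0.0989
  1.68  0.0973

T = 0.25;  σ√T = 0.2100
d₁ = [ln(200/150) + (0.069 + 0.42²/2)·0.25] / 0.2100 = [0.2877 + 0.0393] / 0.2100 = 1.5571 ≈ 1.56
√T = √0.25 = 0.5000
φ(d₁) = φ(1.56) = 0.1182
vega = S·φ(d₁)·√T = 200·0.1182·0.5000 = 11.8200

11.82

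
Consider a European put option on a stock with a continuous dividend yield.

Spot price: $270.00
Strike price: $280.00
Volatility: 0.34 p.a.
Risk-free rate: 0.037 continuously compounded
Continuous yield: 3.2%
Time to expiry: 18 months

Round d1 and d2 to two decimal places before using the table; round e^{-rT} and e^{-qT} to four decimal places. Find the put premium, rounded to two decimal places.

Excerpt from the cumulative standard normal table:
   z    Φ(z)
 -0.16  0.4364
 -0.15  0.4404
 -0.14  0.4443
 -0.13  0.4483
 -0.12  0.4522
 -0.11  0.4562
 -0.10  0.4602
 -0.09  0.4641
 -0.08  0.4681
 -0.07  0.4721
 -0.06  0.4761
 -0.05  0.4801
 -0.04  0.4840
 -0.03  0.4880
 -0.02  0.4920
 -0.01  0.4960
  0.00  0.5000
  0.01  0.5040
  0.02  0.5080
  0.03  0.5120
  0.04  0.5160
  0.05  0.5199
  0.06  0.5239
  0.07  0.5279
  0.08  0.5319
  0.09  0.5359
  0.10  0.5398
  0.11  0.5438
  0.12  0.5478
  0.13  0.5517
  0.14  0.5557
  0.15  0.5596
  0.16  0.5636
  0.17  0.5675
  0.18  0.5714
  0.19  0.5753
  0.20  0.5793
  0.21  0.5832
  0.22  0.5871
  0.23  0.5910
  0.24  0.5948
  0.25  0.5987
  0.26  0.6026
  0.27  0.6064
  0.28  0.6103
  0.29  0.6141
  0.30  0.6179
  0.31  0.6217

σ√T = 0.34 × 1.2247 = 0.4164
d₁ = [ln(270/280) + (0.037 − 0.032 + 0.34²/2)·1.5] / 0.4164 = [-0.0364 + 0.0942] / 0.4164 = 0.1389 → 0.14
d₂ = d₁ − σ√T = 0.1389 − 0.4164 = -0.2775 → -0.28
e^(−qT) = e^(−0.032·1.5) = 0.9531;  e^(−rT) = e^(−0.037·1.5) = 0.9460
N(−d₂) = N(0.28) = 0.6103;  N(−d₁) = N(-0.14) = 0.4443
P = 280·0.9460·0.6103 − 270·0.9531·0.4443 = 161.6563 − 114.3348 = 47.3214

$47.32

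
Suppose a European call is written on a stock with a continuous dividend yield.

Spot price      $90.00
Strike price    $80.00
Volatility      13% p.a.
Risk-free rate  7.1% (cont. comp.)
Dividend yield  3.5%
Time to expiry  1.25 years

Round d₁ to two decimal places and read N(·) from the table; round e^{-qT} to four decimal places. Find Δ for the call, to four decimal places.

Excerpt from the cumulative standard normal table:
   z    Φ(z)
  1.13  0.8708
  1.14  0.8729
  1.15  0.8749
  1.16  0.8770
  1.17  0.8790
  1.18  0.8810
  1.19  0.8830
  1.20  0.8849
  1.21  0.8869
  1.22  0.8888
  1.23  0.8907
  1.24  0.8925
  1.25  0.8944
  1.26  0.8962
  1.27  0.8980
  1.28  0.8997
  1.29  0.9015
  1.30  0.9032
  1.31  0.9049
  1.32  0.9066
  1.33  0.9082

0.8452

σ√T = 0.13 × 1.1180 = 0.1453
d₁ = [ln(90/80) + (0.071 − 0.035 + 0.13²/2)·1.25] / 0.1453 = [0.1178 + 0.0556] / 0.1453 = 1.1927 ≈ 1.19
N(d₁) = N(1.19) = 0.8830
Δ_call = e^(−qT)·N(d₁) = 0.9572·0.8830 = 0.8452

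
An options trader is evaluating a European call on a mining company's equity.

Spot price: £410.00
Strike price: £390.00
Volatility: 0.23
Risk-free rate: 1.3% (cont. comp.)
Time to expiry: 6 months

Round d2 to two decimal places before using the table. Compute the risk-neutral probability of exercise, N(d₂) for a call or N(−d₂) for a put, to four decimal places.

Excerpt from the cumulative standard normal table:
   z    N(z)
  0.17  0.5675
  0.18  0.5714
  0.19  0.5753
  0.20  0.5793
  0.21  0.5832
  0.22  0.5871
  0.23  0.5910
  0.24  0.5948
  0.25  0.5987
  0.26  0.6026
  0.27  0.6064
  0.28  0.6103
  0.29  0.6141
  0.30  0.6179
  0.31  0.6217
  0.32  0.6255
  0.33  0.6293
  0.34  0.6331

σ√T = 0.23 × 0.7071 = 0.1626
ln(S/K) + (r + σ²/2)T = ln(410/390) + (0.013 + 0.23²/2)·0.5 = 0.0500 + 0.0197 = 0.0697
d₁ = 0.0697 / 0.1626 = 0.4288 → 0.43
d₂ = d₁ − σ√T = 0.4288 − 0.1626 = 0.2662 → 0.27
Pr(exercise) under Q = N(d₂) = 0.6064

0.6064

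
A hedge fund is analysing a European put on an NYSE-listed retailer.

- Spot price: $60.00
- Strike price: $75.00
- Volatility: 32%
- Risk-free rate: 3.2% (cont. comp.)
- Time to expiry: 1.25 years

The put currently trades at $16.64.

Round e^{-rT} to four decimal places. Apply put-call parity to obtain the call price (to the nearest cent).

$4.58

e^(−rT) = e^(−0.032·1.25) = 0.9608
Put-call parity: C − P = S − K·e^(−rT) = 60 − 75·0.9608 = 60 − 72.0600 = -12.0600
C = P + (C − P) = 16.64 + (-12.0600) = 4.5800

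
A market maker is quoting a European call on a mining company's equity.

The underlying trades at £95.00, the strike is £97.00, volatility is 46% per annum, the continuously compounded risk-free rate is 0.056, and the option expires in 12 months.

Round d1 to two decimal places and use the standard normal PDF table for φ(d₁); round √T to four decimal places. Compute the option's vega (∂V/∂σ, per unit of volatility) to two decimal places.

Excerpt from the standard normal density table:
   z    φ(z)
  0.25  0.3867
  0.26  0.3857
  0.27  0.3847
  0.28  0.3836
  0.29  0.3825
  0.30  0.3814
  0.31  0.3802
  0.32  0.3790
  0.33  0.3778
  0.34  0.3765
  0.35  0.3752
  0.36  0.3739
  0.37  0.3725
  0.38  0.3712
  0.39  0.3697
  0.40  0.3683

36.12

σ√T = 0.46 × 1.0000 = 0.4600
d₁ = [ln(95/97) + (0.056 + ½·0.46²)·1] / (σ√T) = (-0.0208 + 0.1618) / 0.4600 = 0.3064 → 0.31
√T = √1 = 1.0000
φ(d₁) = φ(0.31) = 0.3802
vega = S·φ(d₁)·√T = 95·0.3802·1.0000 = 36.1190
(The put has the same vega.)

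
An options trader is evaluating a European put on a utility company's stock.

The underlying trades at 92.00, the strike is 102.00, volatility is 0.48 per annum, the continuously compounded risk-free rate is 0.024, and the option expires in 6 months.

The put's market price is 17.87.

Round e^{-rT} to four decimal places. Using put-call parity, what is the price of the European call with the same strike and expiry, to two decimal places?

e^(−rT) = e^(−0.024·0.5) = 0.9881
Put-call parity: C − P = S − K·e^(−rT) = 92 − 102·0.9881 = 92 − 100.7862 = -8.7862
C = P + (C − P) = 17.87 + (-8.7862) = 9.0838

9.08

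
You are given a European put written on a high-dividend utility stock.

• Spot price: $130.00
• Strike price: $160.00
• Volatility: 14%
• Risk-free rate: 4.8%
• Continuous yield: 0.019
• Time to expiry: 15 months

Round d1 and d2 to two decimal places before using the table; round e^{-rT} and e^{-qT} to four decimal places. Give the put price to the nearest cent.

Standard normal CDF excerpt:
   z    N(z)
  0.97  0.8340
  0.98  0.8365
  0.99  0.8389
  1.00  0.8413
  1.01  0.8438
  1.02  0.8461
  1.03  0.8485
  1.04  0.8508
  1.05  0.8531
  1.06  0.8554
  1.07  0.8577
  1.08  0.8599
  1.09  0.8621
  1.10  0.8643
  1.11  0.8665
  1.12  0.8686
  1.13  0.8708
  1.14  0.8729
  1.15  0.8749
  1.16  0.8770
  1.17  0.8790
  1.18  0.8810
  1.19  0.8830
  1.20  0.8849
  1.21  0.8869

σ√T = 0.14·√1.25 = 0.1565
d₁ = [ln(130/160) + (0.048 − 0.019 + 0.14²/2)·1.25] / 0.1565 = [-0.2076 + 0.0485] / 0.1565 = -1.0167 ⇒ -1.02
d₂ = d₁ − σ√T = -1.0167 − 0.1565 = -1.1732 ⇒ -1.17
e^(−qT) = e^(−0.019·1.25) = 0.9765;  e^(−rT) = e^(−0.048·1.25) = 0.9418
P = 160·0.9418·N(1.17) − 130·0.9765·N(1.02) = 160·0.9418·0.8790 − 130·0.9765·0.8461 = 132.4548 − 107.4082 = 25.0466

$25.05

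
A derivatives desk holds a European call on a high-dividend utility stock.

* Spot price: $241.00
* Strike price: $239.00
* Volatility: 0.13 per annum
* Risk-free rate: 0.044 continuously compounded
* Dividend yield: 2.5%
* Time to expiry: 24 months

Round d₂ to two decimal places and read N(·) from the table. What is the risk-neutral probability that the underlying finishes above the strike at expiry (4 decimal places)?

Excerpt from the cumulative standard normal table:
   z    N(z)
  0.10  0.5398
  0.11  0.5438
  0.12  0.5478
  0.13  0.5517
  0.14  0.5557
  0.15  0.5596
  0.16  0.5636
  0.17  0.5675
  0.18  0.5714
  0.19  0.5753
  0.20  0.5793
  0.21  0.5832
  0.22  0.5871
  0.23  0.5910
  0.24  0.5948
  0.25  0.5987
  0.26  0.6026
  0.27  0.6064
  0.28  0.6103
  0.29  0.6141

0.5636

σ√T = 0.13·√2 = 0.1838
ln(S/K) + (r − q + σ²/2)T = ln(241/239) + (0.044 − 0.025 + 0.13²/2)·2 = 0.0083 + 0.0549 = 0.0632
d₁ = 0.0632 / 0.1838 = 0.3439 → 0.34
d₂ = d₁ − σ√T = 0.3439 − 0.1838 = 0.1601 → 0.16
Pr(exercise) under Q = N(d₂) = 0.5636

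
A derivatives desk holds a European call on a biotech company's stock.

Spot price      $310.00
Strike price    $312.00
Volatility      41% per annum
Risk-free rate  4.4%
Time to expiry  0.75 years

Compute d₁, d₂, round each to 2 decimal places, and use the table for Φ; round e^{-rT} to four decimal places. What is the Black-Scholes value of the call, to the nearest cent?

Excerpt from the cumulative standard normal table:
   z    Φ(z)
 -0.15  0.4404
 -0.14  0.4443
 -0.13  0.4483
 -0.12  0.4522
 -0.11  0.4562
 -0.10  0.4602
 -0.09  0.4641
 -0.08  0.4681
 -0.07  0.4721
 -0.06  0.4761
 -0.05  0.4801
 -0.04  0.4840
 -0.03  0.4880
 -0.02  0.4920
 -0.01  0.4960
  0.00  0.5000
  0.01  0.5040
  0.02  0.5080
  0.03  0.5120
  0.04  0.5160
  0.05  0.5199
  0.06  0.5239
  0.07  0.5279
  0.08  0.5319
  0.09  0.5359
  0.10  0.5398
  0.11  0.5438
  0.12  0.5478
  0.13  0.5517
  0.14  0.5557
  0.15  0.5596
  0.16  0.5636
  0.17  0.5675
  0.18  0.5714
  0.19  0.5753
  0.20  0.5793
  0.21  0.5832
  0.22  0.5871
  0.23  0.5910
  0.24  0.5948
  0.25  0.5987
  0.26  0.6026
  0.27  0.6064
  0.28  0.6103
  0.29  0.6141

σ√T = 0.41·√0.75 = 0.3551
d₁ = [ln(310/312) + (0.044 + 0.41²/2)·0.75] / 0.3551 = [-0.0064 + 0.0960] / 0.3551 = 0.2524 ≈ 0.25
d₂ = d₁ − σ√T = 0.2524 − 0.3551 = -0.1027 ≈ -0.10
exp(−rT) = exp(−0.044·0.75) = 0.9675
C = 310·N(0.25) − 312·0.9675·N(-0.10) = 310·0.5987 − 312·0.9675·0.4602 = 185.5970 − 138.9160 = 46.6810

$46.68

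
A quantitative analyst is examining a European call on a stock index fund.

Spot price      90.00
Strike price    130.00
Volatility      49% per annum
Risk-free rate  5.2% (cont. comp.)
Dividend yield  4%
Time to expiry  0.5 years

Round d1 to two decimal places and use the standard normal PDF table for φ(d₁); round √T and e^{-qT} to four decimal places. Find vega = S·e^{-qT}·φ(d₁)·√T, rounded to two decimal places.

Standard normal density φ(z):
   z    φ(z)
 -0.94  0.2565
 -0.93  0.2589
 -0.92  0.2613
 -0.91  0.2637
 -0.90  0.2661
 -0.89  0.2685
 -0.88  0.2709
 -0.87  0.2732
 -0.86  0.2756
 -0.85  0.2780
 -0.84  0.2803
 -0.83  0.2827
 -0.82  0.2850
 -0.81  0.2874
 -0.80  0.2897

T = 0.5;  σ√T = 0.3465
ln(S/K) + (r − q + σ²/2)T = ln(90/130) + (0.052 − 0.04 + 0.49²/2)·0.5 = -0.3677 + 0.0660 = -0.3017
d₁ = -0.3017 / 0.3465 = -0.8708 ≈ -0.87
√T = √0.5 = 0.7071
φ(d₁) = φ(-0.87) = 0.2732
exp(−qT) = exp(−0.04·0.5) = 0.9802
vega = S·exp(−qT)·φ(d₁)·√T = 90·0.9802·0.2732·0.7071 = 17.0419
(Call and put vega coincide under Black-Scholes.)

17.04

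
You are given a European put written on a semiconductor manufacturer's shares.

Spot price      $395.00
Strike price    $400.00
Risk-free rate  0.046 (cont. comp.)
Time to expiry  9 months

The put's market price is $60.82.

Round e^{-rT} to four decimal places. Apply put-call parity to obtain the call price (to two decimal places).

$69.38

e^(−rT) = e^(−0.046·0.75) = 0.9661
Put-call parity: C − P = S − K·e^(−rT) = 395 − 400·0.9661 = 395 − 386.4400 = 8.5600
C = P + (C − P) = 60.82 + (8.5600) = 69.3800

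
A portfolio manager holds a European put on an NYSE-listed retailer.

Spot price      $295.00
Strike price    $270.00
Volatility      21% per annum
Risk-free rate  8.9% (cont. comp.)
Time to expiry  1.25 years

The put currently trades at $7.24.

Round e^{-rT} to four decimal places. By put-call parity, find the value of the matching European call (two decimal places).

$60.67

exp(−rT) = exp(−0.089·1.25) = 0.8947
Put-call parity: C − P = S − K·e^(−rT) = 295 − 270·0.8947 = 295 − 241.5690 = 53.4310
C = P + (C − P) = 7.24 + (53.4310) = 60.6710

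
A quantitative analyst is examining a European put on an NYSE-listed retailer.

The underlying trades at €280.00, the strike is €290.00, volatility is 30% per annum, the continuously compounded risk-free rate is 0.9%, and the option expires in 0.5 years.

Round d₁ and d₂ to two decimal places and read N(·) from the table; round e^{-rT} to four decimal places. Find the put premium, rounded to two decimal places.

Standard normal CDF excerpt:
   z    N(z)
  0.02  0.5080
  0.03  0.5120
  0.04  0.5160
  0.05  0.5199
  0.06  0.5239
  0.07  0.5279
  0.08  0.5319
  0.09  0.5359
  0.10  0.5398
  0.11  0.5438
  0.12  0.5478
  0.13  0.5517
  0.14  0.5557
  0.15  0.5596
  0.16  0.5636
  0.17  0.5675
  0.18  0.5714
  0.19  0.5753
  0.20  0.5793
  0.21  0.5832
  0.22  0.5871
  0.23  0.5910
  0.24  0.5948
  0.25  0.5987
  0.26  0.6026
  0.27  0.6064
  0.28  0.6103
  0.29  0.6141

€28.36

T = 0.5;  σ√T = 0.2121
d₁ = [ln(280/290) + (0.009 + 0.3²/2)·0.5] / 0.2121 = [-0.0351 + 0.0270] / 0.2121 = -0.0381 ≈ -0.04
d₂ = d₁ − σ√T = -0.0381 − 0.2121 = -0.2503 ≈ -0.25
exp(−rT) = exp(−0.009·0.5) = 0.9955
N(−d₂) = N(0.25) = 0.5987;  N(−d₁) = N(0.04) = 0.5160
P = 290·0.9955·0.5987 − 280·0.5160 = 172.8417 − 144.4800 = 28.3617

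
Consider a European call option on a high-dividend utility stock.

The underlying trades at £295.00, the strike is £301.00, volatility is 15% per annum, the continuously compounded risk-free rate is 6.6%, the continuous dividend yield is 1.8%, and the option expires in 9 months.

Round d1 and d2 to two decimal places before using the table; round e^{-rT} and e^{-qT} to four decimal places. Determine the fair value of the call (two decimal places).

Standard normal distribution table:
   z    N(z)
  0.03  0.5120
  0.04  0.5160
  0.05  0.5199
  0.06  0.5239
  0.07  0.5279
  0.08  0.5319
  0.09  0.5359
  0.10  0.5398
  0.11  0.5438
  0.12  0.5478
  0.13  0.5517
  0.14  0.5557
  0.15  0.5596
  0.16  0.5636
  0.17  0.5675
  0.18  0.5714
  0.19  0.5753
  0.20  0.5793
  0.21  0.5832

σ√T = 0.15·√0.75 = 0.1299
d₁ = [ln(295/301) + (0.066 − 0.018 + ½·0.15²)·0.75] / (σ√T) = (-0.0201 + 0.0444) / 0.1299 = 0.1871 which rounds to 0.19
d₂ = 0.1871 − 0.1299 = 0.0572 which rounds to 0.06
exp(−qT) = exp(−0.018·0.75) = 0.9866;  exp(−rT) = exp(−0.066·0.75) = 0.9517
N(d₁) = N(0.19) = 0.5753;  N(d₂) = N(0.06) = 0.5239
C = 295·0.9866·0.5753 − 301·0.9517·0.5239 = 167.4393 − 150.0773 = 17.3621

£17.36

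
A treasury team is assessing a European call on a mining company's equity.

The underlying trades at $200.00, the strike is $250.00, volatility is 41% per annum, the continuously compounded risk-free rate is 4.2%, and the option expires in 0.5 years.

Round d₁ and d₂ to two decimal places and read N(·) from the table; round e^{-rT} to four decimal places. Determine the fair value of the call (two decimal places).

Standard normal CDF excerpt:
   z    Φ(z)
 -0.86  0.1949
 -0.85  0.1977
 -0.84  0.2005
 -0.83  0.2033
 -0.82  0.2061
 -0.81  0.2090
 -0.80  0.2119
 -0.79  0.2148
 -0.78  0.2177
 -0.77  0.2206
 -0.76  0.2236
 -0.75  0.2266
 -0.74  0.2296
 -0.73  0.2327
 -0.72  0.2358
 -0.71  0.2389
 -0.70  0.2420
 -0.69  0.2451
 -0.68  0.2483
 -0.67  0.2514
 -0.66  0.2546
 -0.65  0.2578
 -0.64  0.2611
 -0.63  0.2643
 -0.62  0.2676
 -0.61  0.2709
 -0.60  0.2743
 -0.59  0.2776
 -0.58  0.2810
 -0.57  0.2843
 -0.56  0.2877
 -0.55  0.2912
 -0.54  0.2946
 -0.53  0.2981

σ√T = 0.41·√0.5 = 0.2899
d₁ = [ln(200/250) + (0.042 + 0.41²/2)·0.5] / 0.2899 = [-0.2231 + 0.0630] / 0.2899 = -0.5523 ⇒ -0.55
d₂ = d₁ − σ√T = -0.5523 − 0.2899 = -0.8422 ⇒ -0.84
exp(−rT) = exp(−0.042·0.5) = 0.9792
C = 200·N(-0.55) − 250·0.9792·N(-0.84) = 200·0.2912 − 250·0.9792·0.2005 = 58.2400 − 49.0824 = 9.1576

$9.16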